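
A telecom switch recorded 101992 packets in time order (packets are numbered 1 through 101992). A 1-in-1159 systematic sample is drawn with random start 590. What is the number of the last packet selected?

101423

k = 1159
88th selection = r + (88−1)·k = 590 + 87×1159 = 590 + 100833 = 101423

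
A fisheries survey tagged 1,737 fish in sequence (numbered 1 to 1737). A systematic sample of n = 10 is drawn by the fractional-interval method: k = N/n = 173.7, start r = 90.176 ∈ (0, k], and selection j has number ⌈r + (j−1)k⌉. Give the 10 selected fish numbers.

91, 264, 438, 612, 785, 959, 1133, 1307, 1480, 1654

j=1: r + 0k = 90.176 → ⌈·⌉ = 91
j=2: r + 1k = 263.876 → ⌈·⌉ = 264
j=3: r + 2k = 437.576 → ⌈·⌉ = 438
j=4: r + 3k = 611.276 → ⌈·⌉ = 612
j=5: r + 4k = 784.976 → ⌈·⌉ = 785
j=6: r + 5k = 958.676 → ⌈·⌉ = 959
j=7: r + 6k = 1132.376 → ⌈·⌉ = 1133
j=8: r + 7k = 1306.076 → ⌈·⌉ = 1307
j=9: r + 8k = 1479.776 → ⌈·⌉ = 1480
j=10: r + 9k = 1653.476 → ⌈·⌉ = 1654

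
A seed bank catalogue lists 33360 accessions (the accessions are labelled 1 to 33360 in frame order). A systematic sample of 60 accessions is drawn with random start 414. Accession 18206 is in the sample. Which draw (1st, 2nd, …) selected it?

33

k = 33360/60 = 556
position = (18206 − 414)/556 + 1 = 17792/556 + 1 = 32 + 1 = 33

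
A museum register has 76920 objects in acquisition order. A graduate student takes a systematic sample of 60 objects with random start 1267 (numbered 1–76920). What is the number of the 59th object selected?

75623

k = 76920/60 = 1282
59th selection = r + (59−1)·k = 1267 + 58×1282 = 1267 + 74356 = 75623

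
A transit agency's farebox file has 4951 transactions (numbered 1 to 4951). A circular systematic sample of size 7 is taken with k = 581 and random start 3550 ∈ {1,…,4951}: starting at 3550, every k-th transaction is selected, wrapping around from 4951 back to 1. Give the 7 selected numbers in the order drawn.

3550, 4131, 4712, 342, 923, 1504, 2085

Selection 1: 3550
Selection 2: 3550 + 581 = 4131
Selection 3: 4131 + 581 = 4712
Selection 4: 4712 + 581 = 5293 → 5293 − 4951 = 342
Selection 5: 342 + 581 = 923
Selection 6: 923 + 581 = 1504
Selection 7: 1504 + 581 = 2085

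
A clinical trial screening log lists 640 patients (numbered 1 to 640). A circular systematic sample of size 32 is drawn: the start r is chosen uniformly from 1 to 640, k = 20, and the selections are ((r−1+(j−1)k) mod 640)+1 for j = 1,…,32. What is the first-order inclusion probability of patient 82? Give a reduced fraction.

For each position j, as r ranges over 1…640 the j-th selection hits every patient exactly once, so patient 82 is selected for exactly 32 of the 640 starts.
Inclusion probability = 32/640 = 1/20.

1/20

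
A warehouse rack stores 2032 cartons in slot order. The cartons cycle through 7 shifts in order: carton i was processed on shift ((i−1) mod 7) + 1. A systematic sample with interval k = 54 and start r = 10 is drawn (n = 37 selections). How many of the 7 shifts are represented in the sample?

Consecutive selections differ by k = 54, so their shift numbers differ by 54 mod 7 = 5.
gcd(54, 7) = 1, so the sample visits 7/1 = 7 distinct residues mod 7.
Start 10 is shift 3; the shifts hit are 1, 2, 3, 4, 5, 6, 7.

7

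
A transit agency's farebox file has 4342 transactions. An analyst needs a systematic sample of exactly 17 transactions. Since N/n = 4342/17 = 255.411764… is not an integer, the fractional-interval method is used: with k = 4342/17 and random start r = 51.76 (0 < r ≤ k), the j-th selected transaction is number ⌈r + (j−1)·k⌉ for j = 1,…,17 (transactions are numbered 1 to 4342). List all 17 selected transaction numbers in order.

52, 308, 563, 818, 1074, 1329, 1585, 1840, 2096, 2351, 2606, 2862, 3117, 3373, 3628, 3883, 4139

j=1: r + 0k = 51.76 → ⌈·⌉ = 52
j=2: r + 1k = 307.171764… → ⌈·⌉ = 308
j=3: r + 2k = 562.583529… → ⌈·⌉ = 563
j=4: r + 3k = 817.995294… → ⌈·⌉ = 818
j=5: r + 4k = 1073.407058… → ⌈·⌉ = 1074
j=6: r + 5k = 1328.818823… → ⌈·⌉ = 1329
j=7: r + 6k = 1584.230588… → ⌈·⌉ = 1585
j=8: r + 7k = 1839.642352… → ⌈·⌉ = 1840
j=9: r + 8k = 2095.054117… → ⌈·⌉ = 2096
j=10: r + 9k = 2350.465882… → ⌈·⌉ = 2351
j=11: r + 10k = 2605.877647… → ⌈·⌉ = 2606
j=12: r + 11k = 2861.289411… → ⌈·⌉ = 2862
j=13: r + 12k = 3116.701176… → ⌈·⌉ = 3117
j=14: r + 13k = 3372.112941… → ⌈·⌉ = 3373
j=15: r + 14k = 3627.524705… → ⌈·⌉ = 3628
j=16: r + 15k = 3882.936470… → ⌈·⌉ = 3883
j=17: r + 16k = 4138.348235… → ⌈·⌉ = 4139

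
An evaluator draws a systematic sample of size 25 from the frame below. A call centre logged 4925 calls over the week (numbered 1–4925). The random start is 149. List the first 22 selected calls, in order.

k = N/n = 4925/25 = 197
call 1: 149
call 2: 149 + 197 = 346
call 3: 346 + 197 = 543
call 4: 543 + 197 = 740
call 5: 740 + 197 = 937
call 6: 937 + 197 = 1134
call 7: 1134 + 197 = 1331
call 8: 1331 + 197 = 1528
call 9: 1528 + 197 = 1725
call 10: 1725 + 197 = 1922
call 11: 1922 + 197 = 2119
call 12: 2119 + 197 = 2316
call 13: 2316 + 197 = 2513
call 14: 2513 + 197 = 2710
call 15: 2710 + 197 = 2907
call 16: 2907 + 197 = 3104
call 17: 3104 + 197 = 3301
call 18: 3301 + 197 = 3498
call 19: 3498 + 197 = 3695
call 20: 3695 + 197 = 3892
call 21: 3892 + 197 = 4089
call 22: 4089 + 197 = 4286

149, 346, 543, 740, 937, 1134, 1331, 1528, 1725, 1922, 2119, 2316, 2513, 2710, 2907, 3104, 3301, 3498, 3695, 3892, 4089, 4286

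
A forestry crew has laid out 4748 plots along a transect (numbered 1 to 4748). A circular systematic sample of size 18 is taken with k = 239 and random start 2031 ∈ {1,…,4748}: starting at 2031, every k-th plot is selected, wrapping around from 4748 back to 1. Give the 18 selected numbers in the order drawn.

2031, 2270, 2509, 2748, 2987, 3226, 3465, 3704, 3943, 4182, 4421, 4660, 151, 390, 629, 868, 1107, 1346

Selection 1: 2031
Selection 2: 2031 + 239 = 2270
Selection 3: 2270 + 239 = 2509
Selection 4: 2509 + 239 = 2748
Selection 5: 2748 + 239 = 2987
Selection 6: 2987 + 239 = 3226
Selection 7: 3226 + 239 = 3465
Selection 8: 3465 + 239 = 3704
Selection 9: 3704 + 239 = 3943
Selection 10: 3943 + 239 = 4182
Selection 11: 4182 + 239 = 4421
Selection 12: 4421 + 239 = 4660
Selection 13: 4660 + 239 = 4899 → 4899 − 4748 = 151
Selection 14: 151 + 239 = 390
Selection 15: 390 + 239 = 629
Selection 16: 629 + 239 = 868
Selection 17: 868 + 239 = 1107
Selection 18: 1107 + 239 = 1346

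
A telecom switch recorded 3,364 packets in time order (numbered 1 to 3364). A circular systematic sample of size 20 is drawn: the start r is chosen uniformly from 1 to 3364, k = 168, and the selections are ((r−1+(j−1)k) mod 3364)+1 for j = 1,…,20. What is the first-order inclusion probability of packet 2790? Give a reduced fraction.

5/841

For each position j, as r ranges over 1…3364 the j-th selection hits every packet exactly once, so packet 2790 is selected for exactly 20 of the 3364 starts.
Inclusion probability = 20/3364 = 5/841.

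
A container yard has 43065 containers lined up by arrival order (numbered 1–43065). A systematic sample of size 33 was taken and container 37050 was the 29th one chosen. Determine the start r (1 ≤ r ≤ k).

k = 43065/33 = 1305
r = 37050 − (29−1)×1305 = 37050 − 36540 = 510

510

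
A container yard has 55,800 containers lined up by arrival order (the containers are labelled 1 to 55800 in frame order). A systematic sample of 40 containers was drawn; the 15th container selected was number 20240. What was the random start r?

k = 55800/40 = 1395
r = 20240 − (15−1)×1395 = 20240 − 19530 = 710

710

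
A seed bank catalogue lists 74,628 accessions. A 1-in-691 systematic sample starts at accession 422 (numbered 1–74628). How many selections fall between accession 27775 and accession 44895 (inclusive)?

25

k = 691
First selection ≥ 27775: 422 + ⌈(27775−422)/691⌉·691 = 422 + 40×691 = 28062
Last selection ≤ 44895: 422 + ⌊(44895−422)/691⌋·691 = 422 + 64×691 = 44646
Count = 64 − 40 + 1 = 25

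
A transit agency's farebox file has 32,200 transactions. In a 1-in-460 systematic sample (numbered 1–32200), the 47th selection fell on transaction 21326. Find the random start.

k = 460
r = 21326 − (47−1)×460 = 21326 − 21160 = 166

166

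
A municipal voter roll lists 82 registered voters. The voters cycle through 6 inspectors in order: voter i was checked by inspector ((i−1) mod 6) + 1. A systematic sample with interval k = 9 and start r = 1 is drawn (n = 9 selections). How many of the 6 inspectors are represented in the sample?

Consecutive selections differ by k = 9, so their inspector numbers differ by 9 mod 6 = 3.
gcd(9, 6) = 3, so the sample visits 6/3 = 2 distinct residues mod 6.
Start 1 is inspector 1; the inspectors hit are 1, 4.

2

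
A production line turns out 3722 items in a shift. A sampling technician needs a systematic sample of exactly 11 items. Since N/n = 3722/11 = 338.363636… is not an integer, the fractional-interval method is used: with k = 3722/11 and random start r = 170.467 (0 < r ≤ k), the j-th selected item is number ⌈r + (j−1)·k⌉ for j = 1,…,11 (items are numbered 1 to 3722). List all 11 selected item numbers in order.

171, 509, 848, 1186, 1524, 1863, 2201, 2540, 2878, 3216, 3555

j=1: r + 0k = 170.467 → ⌈·⌉ = 171
j=2: r + 1k = 508.830636… → ⌈·⌉ = 509
j=3: r + 2k = 847.194272… → ⌈·⌉ = 848
j=4: r + 3k = 1185.557909… → ⌈·⌉ = 1186
j=5: r + 4k = 1523.921545… → ⌈·⌉ = 1524
j=6: r + 5k = 1862.285181… → ⌈·⌉ = 1863
j=7: r + 6k = 2200.648818… → ⌈·⌉ = 2201
j=8: r + 7k = 2539.012454… → ⌈·⌉ = 2540
j=9: r + 8k = 2877.376090… → ⌈·⌉ = 2878
j=10: r + 9k = 3215.739727… → ⌈·⌉ = 3216
j=11: r + 10k = 3554.103363… → ⌈·⌉ = 3555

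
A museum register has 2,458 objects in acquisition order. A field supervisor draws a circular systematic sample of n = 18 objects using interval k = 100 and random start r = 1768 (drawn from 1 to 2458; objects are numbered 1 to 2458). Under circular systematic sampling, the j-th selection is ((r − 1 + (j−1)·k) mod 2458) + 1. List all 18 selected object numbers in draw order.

1768, 1868, 1968, 2068, 2168, 2268, 2368, 10, 110, 210, 310, 410, 510, 610, 710, 810, 910, 1010

Selection 1: 1768
Selection 2: 1768 + 100 = 1868
Selection 3: 1868 + 100 = 1968
Selection 4: 1968 + 100 = 2068
Selection 5: 2068 + 100 = 2168
Selection 6: 2168 + 100 = 2268
Selection 7: 2268 + 100 = 2368
Selection 8: 2368 + 100 = 2468 → 2468 − 2458 = 10
Selection 9: 10 + 100 = 110
Selection 10: 110 + 100 = 210
Selection 11: 210 + 100 = 310
Selection 12: 310 + 100 = 410
Selection 13: 410 + 100 = 510
Selection 14: 510 + 100 = 610
Selection 15: 610 + 100 = 710
Selection 16: 710 + 100 = 810
Selection 17: 810 + 100 = 910
Selection 18: 910 + 100 = 1010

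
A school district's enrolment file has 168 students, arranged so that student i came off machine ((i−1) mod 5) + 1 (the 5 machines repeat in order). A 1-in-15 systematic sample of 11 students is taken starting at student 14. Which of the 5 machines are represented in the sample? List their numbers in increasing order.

4

Consecutive selections differ by k = 15, so their machine numbers differ by 15 mod 5 = 0.
gcd(15, 5) = 5, so the sample visits 5/5 = 1 distinct residues mod 5.
Start 14 is machine 4; the machines hit are 4.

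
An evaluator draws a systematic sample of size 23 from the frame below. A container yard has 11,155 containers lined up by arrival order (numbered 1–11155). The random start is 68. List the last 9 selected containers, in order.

6858, 7343, 7828, 8313, 8798, 9283, 9768, 10253, 10738

k = N/n = 11155/23 = 485
15th selection = 68 + 14×485 = 6858
16th: 6858 + 485 = 7343
17th: 7343 + 485 = 7828
18th: 7828 + 485 = 8313
19th: 8313 + 485 = 8798
20th: 8798 + 485 = 9283
21st: 9283 + 485 = 9768
22nd: 9768 + 485 = 10253
23rd: 10253 + 485 = 10738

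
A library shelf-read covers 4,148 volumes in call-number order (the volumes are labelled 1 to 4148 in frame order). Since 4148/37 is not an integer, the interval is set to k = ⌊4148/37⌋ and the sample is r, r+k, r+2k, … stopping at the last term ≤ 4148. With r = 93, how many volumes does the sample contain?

k = ⌊4148/37⌋ = 112
Achieved size = ⌊(4148 − 93)/112⌋ + 1 = ⌊4055/112⌋ + 1 = 36 + 1 = 37
(last selection: 93 + 36×112 = 4125 ≤ 4148; next would be 4237 > 4148)

37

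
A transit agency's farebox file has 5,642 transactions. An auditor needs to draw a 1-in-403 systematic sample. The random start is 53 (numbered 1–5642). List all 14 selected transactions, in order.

transaction 1: 53
transaction 2: 53 + 403 = 456
transaction 3: 456 + 403 = 859
transaction 4: 859 + 403 = 1262
transaction 5: 1262 + 403 = 1665
transaction 6: 1665 + 403 = 2068
transaction 7: 2068 + 403 = 2471
transaction 8: 2471 + 403 = 2874
transaction 9: 2874 + 403 = 3277
transaction 10: 3277 + 403 = 3680
transaction 11: 3680 + 403 = 4083
transaction 12: 4083 + 403 = 4486
transaction 13: 4486 + 403 = 4889
transaction 14: 4889 + 403 = 5292

53, 456, 859, 1262, 1665, 2068, 2471, 2874, 3277, 3680, 4083, 4486, 4889, 5292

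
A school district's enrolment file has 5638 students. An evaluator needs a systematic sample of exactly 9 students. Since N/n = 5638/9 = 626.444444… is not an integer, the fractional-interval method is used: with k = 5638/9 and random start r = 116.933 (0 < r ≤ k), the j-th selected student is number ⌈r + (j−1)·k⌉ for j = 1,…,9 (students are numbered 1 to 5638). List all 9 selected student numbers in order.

117, 744, 1370, 1997, 2623, 3250, 3876, 4503, 5129

j=1: r + 0k = 116.933 → ⌈·⌉ = 117
j=2: r + 1k = 743.377444… → ⌈·⌉ = 744
j=3: r + 2k = 1369.821888… → ⌈·⌉ = 1370
j=4: r + 3k = 1996.266333… → ⌈·⌉ = 1997
j=5: r + 4k = 2622.710777… → ⌈·⌉ = 2623
j=6: r + 5k = 3249.155222… → ⌈·⌉ = 3250
j=7: r + 6k = 3875.599666… → ⌈·⌉ = 3876
j=8: r + 7k = 4502.044111… → ⌈·⌉ = 4503
j=9: r + 8k = 5128.488555… → ⌈·⌉ = 5129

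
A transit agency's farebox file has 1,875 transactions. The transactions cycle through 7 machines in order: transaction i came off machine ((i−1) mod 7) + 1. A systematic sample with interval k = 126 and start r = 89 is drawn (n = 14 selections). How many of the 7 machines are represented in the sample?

1

Consecutive selections differ by k = 126, so their machine numbers differ by 126 mod 7 = 0.
gcd(126, 7) = 7, so the sample visits 7/7 = 1 distinct residues mod 7.
Start 89 is machine 5; the machines hit are 5.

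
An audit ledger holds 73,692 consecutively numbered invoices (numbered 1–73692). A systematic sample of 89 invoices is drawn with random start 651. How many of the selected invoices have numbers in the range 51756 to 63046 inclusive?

14

k = 73692/89 = 828
First selection ≥ 51756: 651 + ⌈(51756−651)/828⌉·828 = 651 + 62×828 = 51987
Last selection ≤ 63046: 651 + ⌊(63046−651)/828⌋·828 = 651 + 75×828 = 62751
Count = 75 − 62 + 1 = 14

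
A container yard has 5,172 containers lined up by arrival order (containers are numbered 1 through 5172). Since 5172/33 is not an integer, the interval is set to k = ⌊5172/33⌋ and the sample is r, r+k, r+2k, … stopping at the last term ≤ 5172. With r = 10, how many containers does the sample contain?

k = ⌊5172/33⌋ = 156
Achieved size = ⌊(5172 − 10)/156⌋ + 1 = ⌊5162/156⌋ + 1 = 33 + 1 = 34
(last selection: 10 + 33×156 = 5158 ≤ 5172; next would be 5314 > 5172)

34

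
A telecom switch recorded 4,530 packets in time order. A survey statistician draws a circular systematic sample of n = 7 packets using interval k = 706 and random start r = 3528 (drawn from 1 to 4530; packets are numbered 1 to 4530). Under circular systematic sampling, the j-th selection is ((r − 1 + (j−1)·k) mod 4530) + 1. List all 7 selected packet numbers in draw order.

Selection 1: 3528
Selection 2: 3528 + 706 = 4234
Selection 3: 4234 + 706 = 4940 → 4940 − 4530 = 410
Selection 4: 410 + 706 = 1116
Selection 5: 1116 + 706 = 1822
Selection 6: 1822 + 706 = 2528
Selection 7: 2528 + 706 = 3234

3528, 4234, 410, 1116, 1822, 2528, 3234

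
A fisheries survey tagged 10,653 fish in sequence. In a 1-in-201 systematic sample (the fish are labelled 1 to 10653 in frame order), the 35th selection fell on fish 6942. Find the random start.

k = 201
r = 6942 − (35−1)×201 = 6942 − 6834 = 108

108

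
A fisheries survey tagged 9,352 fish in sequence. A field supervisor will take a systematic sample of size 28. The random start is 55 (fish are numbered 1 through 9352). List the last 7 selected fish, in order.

7069, 7403, 7737, 8071, 8405, 8739, 9073

k = N/n = 9352/28 = 334
22nd selection = 55 + 21×334 = 7069
23rd: 7069 + 334 = 7403
24th: 7403 + 334 = 7737
25th: 7737 + 334 = 8071
26th: 8071 + 334 = 8405
27th: 8405 + 334 = 8739
28th: 8739 + 334 = 9073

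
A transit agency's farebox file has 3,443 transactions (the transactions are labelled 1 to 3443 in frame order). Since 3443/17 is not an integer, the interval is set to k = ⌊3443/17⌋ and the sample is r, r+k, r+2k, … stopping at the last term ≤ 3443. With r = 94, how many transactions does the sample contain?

17

k = ⌊3443/17⌋ = 202
Achieved size = ⌊(3443 − 94)/202⌋ + 1 = ⌊3349/202⌋ + 1 = 16 + 1 = 17
(last selection: 94 + 16×202 = 3326 ≤ 3443; next would be 3528 > 3443)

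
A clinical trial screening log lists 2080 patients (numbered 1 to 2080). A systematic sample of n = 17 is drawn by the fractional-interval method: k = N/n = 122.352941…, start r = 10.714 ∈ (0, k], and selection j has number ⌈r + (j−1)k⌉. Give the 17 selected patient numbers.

j=1: r + 0k = 10.714 → ⌈·⌉ = 11
j=2: r + 1k = 133.066941… → ⌈·⌉ = 134
j=3: r + 2k = 255.419882… → ⌈·⌉ = 256
j=4: r + 3k = 377.772823… → ⌈·⌉ = 378
j=5: r + 4k = 500.125764… → ⌈·⌉ = 501
j=6: r + 5k = 622.478705… → ⌈·⌉ = 623
j=7: r + 6k = 744.831647… → ⌈·⌉ = 745
j=8: r + 7k = 867.184588… → ⌈·⌉ = 868
j=9: r + 8k = 989.537529… → ⌈·⌉ = 990
j=10: r + 9k = 1111.890470… → ⌈·⌉ = 1112
j=11: r + 10k = 1234.243411… → ⌈·⌉ = 1235
j=12: r + 11k = 1356.596352… → ⌈·⌉ = 1357
j=13: r + 12k = 1478.949294… → ⌈·⌉ = 1479
j=14: r + 13k = 1601.302235… → ⌈·⌉ = 1602
j=15: r + 14k = 1723.655176… → ⌈·⌉ = 1724
j=16: r + 15k = 1846.008117… → ⌈·⌉ = 1847
j=17: r + 16k = 1968.361058… → ⌈·⌉ = 1969

11, 134, 256, 378, 501, 623, 745, 868, 990, 1112, 1235, 1357, 1479, 1602, 1724, 1847, 1969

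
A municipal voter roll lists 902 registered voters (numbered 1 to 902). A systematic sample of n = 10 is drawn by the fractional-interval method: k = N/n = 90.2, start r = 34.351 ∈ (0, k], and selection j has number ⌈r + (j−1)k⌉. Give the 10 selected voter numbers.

j=1: r + 0k = 34.351 → ⌈·⌉ = 35
j=2: r + 1k = 124.551 → ⌈·⌉ = 125
j=3: r + 2k = 214.751 → ⌈·⌉ = 215
j=4: r + 3k = 304.951 → ⌈·⌉ = 305
j=5: r + 4k = 395.151 → ⌈·⌉ = 396
j=6: r + 5k = 485.351 → ⌈·⌉ = 486
j=7: r + 6k = 575.551 → ⌈·⌉ = 576
j=8: r + 7k = 665.751 → ⌈·⌉ = 666
j=9: r + 8k = 755.951 → ⌈·⌉ = 756
j=10: r + 9k = 846.151 → ⌈·⌉ = 847

35, 125, 215, 305, 396, 486, 576, 666, 756, 847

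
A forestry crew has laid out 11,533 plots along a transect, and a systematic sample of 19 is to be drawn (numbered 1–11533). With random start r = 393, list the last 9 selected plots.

6463, 7070, 7677, 8284, 8891, 9498, 10105, 10712, 11319

k = N/n = 11533/19 = 607
11th selection = 393 + 10×607 = 6463
12th: 6463 + 607 = 7070
13th: 7070 + 607 = 7677
14th: 7677 + 607 = 8284
15th: 8284 + 607 = 8891
16th: 8891 + 607 = 9498
17th: 9498 + 607 = 10105
18th: 10105 + 607 = 10712
19th: 10712 + 607 = 11319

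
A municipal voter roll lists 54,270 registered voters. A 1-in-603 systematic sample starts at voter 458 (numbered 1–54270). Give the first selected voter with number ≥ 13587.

k = 603
Steps past start: ⌈(13587 − 458)/603⌉ = ⌈13129/603⌉ = 22
Selected voter: 458 + 22×603 = 13724

13724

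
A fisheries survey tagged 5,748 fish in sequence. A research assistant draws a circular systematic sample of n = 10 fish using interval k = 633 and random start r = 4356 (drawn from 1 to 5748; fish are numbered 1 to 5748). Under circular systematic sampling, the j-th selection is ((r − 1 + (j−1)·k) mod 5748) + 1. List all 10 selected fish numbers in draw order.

Selection 1: 4356
Selection 2: 4356 + 633 = 4989
Selection 3: 4989 + 633 = 5622
Selection 4: 5622 + 633 = 6255 → 6255 − 5748 = 507
Selection 5: 507 + 633 = 1140
Selection 6: 1140 + 633 = 1773
Selection 7: 1773 + 633 = 2406
Selection 8: 2406 + 633 = 3039
Selection 9: 3039 + 633 = 3672
Selection 10: 3672 + 633 = 4305

4356, 4989, 5622, 507, 1140, 1773, 2406, 3039, 3672, 4305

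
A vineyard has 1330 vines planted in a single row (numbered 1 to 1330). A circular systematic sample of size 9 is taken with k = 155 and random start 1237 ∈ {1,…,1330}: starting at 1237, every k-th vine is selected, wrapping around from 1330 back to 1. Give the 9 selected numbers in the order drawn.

1237, 62, 217, 372, 527, 682, 837, 992, 1147

Selection 1: 1237
Selection 2: 1237 + 155 = 1392 → 1392 − 1330 = 62
Selection 3: 62 + 155 = 217
Selection 4: 217 + 155 = 372
Selection 5: 372 + 155 = 527
Selection 6: 527 + 155 = 682
Selection 7: 682 + 155 = 837
Selection 8: 837 + 155 = 992
Selection 9: 992 + 155 = 1147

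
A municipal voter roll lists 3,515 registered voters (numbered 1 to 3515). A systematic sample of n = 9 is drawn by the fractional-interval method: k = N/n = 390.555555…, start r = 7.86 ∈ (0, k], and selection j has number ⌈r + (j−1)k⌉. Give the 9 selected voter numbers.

j=1: r + 0k = 7.86 → ⌈·⌉ = 8
j=2: r + 1k = 398.415555… → ⌈·⌉ = 399
j=3: r + 2k = 788.971111… → ⌈·⌉ = 789
j=4: r + 3k = 1179.526666… → ⌈·⌉ = 1180
j=5: r + 4k = 1570.082222… → ⌈·⌉ = 1571
j=6: r + 5k = 1960.637777… → ⌈·⌉ = 1961
j=7: r + 6k = 2351.193333… → ⌈·⌉ = 2352
j=8: r + 7k = 2741.748888… → ⌈·⌉ = 2742
j=9: r + 8k = 3132.304444… → ⌈·⌉ = 3133

8, 399, 789, 1180, 1571, 1961, 2352, 2742, 3133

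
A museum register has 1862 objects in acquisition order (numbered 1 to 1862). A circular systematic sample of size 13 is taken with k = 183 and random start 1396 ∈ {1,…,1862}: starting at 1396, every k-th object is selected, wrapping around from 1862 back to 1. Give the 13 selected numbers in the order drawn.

1396, 1579, 1762, 83, 266, 449, 632, 815, 998, 1181, 1364, 1547, 1730

Selection 1: 1396
Selection 2: 1396 + 183 = 1579
Selection 3: 1579 + 183 = 1762
Selection 4: 1762 + 183 = 1945 → 1945 − 1862 = 83
Selection 5: 83 + 183 = 266
Selection 6: 266 + 183 = 449
Selection 7: 449 + 183 = 632
Selection 8: 632 + 183 = 815
Selection 9: 815 + 183 = 998
Selection 10: 998 + 183 = 1181
Selection 11: 1181 + 183 = 1364
Selection 12: 1364 + 183 = 1547
Selection 13: 1547 + 183 = 1730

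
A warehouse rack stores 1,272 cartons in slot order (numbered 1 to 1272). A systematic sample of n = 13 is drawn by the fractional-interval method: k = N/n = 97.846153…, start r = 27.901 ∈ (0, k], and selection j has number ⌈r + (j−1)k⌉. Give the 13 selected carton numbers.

j=1: r + 0k = 27.901 → ⌈·⌉ = 28
j=2: r + 1k = 125.747153… → ⌈·⌉ = 126
j=3: r + 2k = 223.593307… → ⌈·⌉ = 224
j=4: r + 3k = 321.439461… → ⌈·⌉ = 322
j=5: r + 4k = 419.285615… → ⌈·⌉ = 420
j=6: r + 5k = 517.131769… → ⌈·⌉ = 518
j=7: r + 6k = 614.977923… → ⌈·⌉ = 615
j=8: r + 7k = 712.824076… → ⌈·⌉ = 713
j=9: r + 8k = 810.670230… → ⌈·⌉ = 811
j=10: r + 9k = 908.516384… → ⌈·⌉ = 909
j=11: r + 10k = 1006.362538… → ⌈·⌉ = 1007
j=12: r + 11k = 1104.208692… → ⌈·⌉ = 1105
j=13: r + 12k = 1202.054846… → ⌈·⌉ = 1203

28, 126, 224, 322, 420, 518, 615, 713, 811, 909, 1007, 1105, 1203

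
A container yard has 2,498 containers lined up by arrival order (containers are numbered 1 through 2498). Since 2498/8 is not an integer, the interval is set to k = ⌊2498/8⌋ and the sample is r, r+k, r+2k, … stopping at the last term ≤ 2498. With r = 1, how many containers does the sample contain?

9

k = ⌊2498/8⌋ = 312
Achieved size = ⌊(2498 − 1)/312⌋ + 1 = ⌊2497/312⌋ + 1 = 8 + 1 = 9
(last selection: 1 + 8×312 = 2497 ≤ 2498; next would be 2809 > 2498)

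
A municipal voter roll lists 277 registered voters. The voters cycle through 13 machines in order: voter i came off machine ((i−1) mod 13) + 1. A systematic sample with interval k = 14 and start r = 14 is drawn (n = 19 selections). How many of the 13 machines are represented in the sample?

Consecutive selections differ by k = 14, so their machine numbers differ by 14 mod 13 = 1.
gcd(14, 13) = 1, so the sample visits 13/1 = 13 distinct residues mod 13.
Start 14 is machine 1; the machines hit are 1, 2, 3, 4, 5, 6, 7, 8, 9, 10, 11, 12, 13.

13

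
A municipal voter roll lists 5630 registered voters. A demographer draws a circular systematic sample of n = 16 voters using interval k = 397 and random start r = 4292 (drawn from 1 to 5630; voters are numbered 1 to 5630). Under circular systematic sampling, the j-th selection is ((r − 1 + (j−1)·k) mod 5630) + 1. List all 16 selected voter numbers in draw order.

4292, 4689, 5086, 5483, 250, 647, 1044, 1441, 1838, 2235, 2632, 3029, 3426, 3823, 4220, 4617

Selection 1: 4292
Selection 2: 4292 + 397 = 4689
Selection 3: 4689 + 397 = 5086
Selection 4: 5086 + 397 = 5483
Selection 5: 5483 + 397 = 5880 → 5880 − 5630 = 250
Selection 6: 250 + 397 = 647
Selection 7: 647 + 397 = 1044
Selection 8: 1044 + 397 = 1441
Selection 9: 1441 + 397 = 1838
Selection 10: 1838 + 397 = 2235
Selection 11: 2235 + 397 = 2632
Selection 12: 2632 + 397 = 3029
Selection 13: 3029 + 397 = 3426
Selection 14: 3426 + 397 = 3823
Selection 15: 3823 + 397 = 4220
Selection 16: 4220 + 397 = 4617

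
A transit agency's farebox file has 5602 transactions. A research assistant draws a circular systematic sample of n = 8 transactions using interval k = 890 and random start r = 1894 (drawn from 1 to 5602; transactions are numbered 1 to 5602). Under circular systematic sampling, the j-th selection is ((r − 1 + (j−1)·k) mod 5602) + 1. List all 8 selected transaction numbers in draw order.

Selection 1: 1894
Selection 2: 1894 + 890 = 2784
Selection 3: 2784 + 890 = 3674
Selection 4: 3674 + 890 = 4564
Selection 5: 4564 + 890 = 5454
Selection 6: 5454 + 890 = 6344 → 6344 − 5602 = 742
Selection 7: 742 + 890 = 1632
Selection 8: 1632 + 890 = 2522

1894, 2784, 3674, 4564, 5454, 742, 1632, 2522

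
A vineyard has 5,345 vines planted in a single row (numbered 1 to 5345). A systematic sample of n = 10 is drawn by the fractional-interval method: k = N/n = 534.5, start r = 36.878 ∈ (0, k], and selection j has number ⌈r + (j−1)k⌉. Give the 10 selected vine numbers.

j=1: r + 0k = 36.878 → ⌈·⌉ = 37
j=2: r + 1k = 571.378 → ⌈·⌉ = 572
j=3: r + 2k = 1105.878 → ⌈·⌉ = 1106
j=4: r + 3k = 1640.378 → ⌈·⌉ = 1641
j=5: r + 4k = 2174.878 → ⌈·⌉ = 2175
j=6: r + 5k = 2709.378 → ⌈·⌉ = 2710
j=7: r + 6k = 3243.878 → ⌈·⌉ = 3244
j=8: r + 7k = 3778.378 → ⌈·⌉ = 3779
j=9: r + 8k = 4312.878 → ⌈·⌉ = 4313
j=10: r + 9k = 4847.378 → ⌈·⌉ = 4848

37, 572, 1106, 1641, 2175, 2710, 3244, 3779, 4313, 4848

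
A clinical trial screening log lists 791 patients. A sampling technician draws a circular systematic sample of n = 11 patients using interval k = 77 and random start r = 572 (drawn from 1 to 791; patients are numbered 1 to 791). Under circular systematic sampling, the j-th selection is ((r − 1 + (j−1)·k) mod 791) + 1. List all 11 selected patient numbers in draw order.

572, 649, 726, 12, 89, 166, 243, 320, 397, 474, 551

Selection 1: 572
Selection 2: 572 + 77 = 649
Selection 3: 649 + 77 = 726
Selection 4: 726 + 77 = 803 → 803 − 791 = 12
Selection 5: 12 + 77 = 89
Selection 6: 89 + 77 = 166
Selection 7: 166 + 77 = 243
Selection 8: 243 + 77 = 320
Selection 9: 320 + 77 = 397
Selection 10: 397 + 77 = 474
Selection 11: 474 + 77 = 551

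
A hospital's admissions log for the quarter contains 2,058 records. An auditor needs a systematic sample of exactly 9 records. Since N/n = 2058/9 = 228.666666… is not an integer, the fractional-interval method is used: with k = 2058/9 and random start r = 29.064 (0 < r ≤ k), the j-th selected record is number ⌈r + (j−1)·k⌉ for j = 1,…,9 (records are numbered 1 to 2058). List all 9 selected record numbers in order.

30, 258, 487, 716, 944, 1173, 1402, 1630, 1859

j=1: r + 0k = 29.064 → ⌈·⌉ = 30
j=2: r + 1k = 257.730666… → ⌈·⌉ = 258
j=3: r + 2k = 486.397333… → ⌈·⌉ = 487
j=4: r + 3k = 715.064 → ⌈·⌉ = 716
j=5: r + 4k = 943.730666… → ⌈·⌉ = 944
j=6: r + 5k = 1172.397333… → ⌈·⌉ = 1173
j=7: r + 6k = 1401.064 → ⌈·⌉ = 1402
j=8: r + 7k = 1629.730666… → ⌈·⌉ = 1630
j=9: r + 8k = 1858.397333… → ⌈·⌉ = 1859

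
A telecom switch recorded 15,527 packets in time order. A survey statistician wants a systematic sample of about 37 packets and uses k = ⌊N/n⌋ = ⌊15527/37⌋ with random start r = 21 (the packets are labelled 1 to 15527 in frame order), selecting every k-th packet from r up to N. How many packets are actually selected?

k = ⌊15527/37⌋ = 419
Achieved size = ⌊(15527 − 21)/419⌋ + 1 = ⌊15506/419⌋ + 1 = 37 + 1 = 38
(last selection: 21 + 37×419 = 15524 ≤ 15527; next would be 15943 > 15527)

38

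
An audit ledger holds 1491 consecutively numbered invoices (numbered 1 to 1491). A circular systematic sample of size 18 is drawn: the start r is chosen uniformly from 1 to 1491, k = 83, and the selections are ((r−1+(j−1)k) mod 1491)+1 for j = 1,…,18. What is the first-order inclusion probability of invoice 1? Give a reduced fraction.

For each position j, as r ranges over 1…1491 the j-th selection hits every invoice exactly once, so invoice 1 is selected for exactly 18 of the 1491 starts.
Inclusion probability = 18/1491 = 6/497.

6/497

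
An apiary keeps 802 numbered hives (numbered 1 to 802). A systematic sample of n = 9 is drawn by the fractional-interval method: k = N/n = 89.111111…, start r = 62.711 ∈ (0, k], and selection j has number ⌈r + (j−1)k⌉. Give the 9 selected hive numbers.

63, 152, 241, 331, 420, 509, 598, 687, 776

j=1: r + 0k = 62.711 → ⌈·⌉ = 63
j=2: r + 1k = 151.822111… → ⌈·⌉ = 152
j=3: r + 2k = 240.933222… → ⌈·⌉ = 241
j=4: r + 3k = 330.044333… → ⌈·⌉ = 331
j=5: r + 4k = 419.155444… → ⌈·⌉ = 420
j=6: r + 5k = 508.266555… → ⌈·⌉ = 509
j=7: r + 6k = 597.377666… → ⌈·⌉ = 598
j=8: r + 7k = 686.488777… → ⌈·⌉ = 687
j=9: r + 8k = 775.599888… → ⌈·⌉ = 776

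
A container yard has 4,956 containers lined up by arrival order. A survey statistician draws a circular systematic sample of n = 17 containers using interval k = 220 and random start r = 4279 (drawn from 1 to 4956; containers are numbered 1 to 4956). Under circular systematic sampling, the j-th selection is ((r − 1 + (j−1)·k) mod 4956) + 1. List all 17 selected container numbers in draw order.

Selection 1: 4279
Selection 2: 4279 + 220 = 4499
Selection 3: 4499 + 220 = 4719
Selection 4: 4719 + 220 = 4939
Selection 5: 4939 + 220 = 5159 → 5159 − 4956 = 203
Selection 6: 203 + 220 = 423
Selection 7: 423 + 220 = 643
Selection 8: 643 + 220 = 863
Selection 9: 863 + 220 = 1083
Selection 10: 1083 + 220 = 1303
Selection 11: 1303 + 220 = 1523
Selection 12: 1523 + 220 = 1743
Selection 13: 1743 + 220 = 1963
Selection 14: 1963 + 220 = 2183
Selection 15: 2183 + 220 = 2403
Selection 16: 2403 + 220 = 2623
Selection 17: 2623 + 220 = 2843

4279, 4499, 4719, 4939, 203, 423, 643, 863, 1083, 1303, 1523, 1743, 1963, 2183, 2403, 2623, 2843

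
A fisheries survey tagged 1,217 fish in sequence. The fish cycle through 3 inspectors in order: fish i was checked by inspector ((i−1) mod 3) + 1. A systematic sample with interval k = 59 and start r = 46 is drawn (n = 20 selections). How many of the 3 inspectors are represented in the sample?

3

Consecutive selections differ by k = 59, so their inspector numbers differ by 59 mod 3 = 2.
gcd(59, 3) = 1, so the sample visits 3/1 = 3 distinct residues mod 3.
Start 46 is inspector 1; the inspectors hit are 1, 2, 3.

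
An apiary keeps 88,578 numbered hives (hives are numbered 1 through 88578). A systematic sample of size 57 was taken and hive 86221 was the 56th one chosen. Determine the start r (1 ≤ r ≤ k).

k = 88578/57 = 1554
r = 86221 − (56−1)×1554 = 86221 − 85470 = 751

751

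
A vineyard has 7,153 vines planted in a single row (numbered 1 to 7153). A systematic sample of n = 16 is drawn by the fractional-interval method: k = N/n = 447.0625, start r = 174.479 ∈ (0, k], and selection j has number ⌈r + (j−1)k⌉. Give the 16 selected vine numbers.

j=1: r + 0k = 174.479 → ⌈·⌉ = 175
j=2: r + 1k = 621.5415 → ⌈·⌉ = 622
j=3: r + 2k = 1068.604 → ⌈·⌉ = 1069
j=4: r + 3k = 1515.6665 → ⌈·⌉ = 1516
j=5: r + 4k = 1962.729 → ⌈·⌉ = 1963
j=6: r + 5k = 2409.7915 → ⌈·⌉ = 2410
j=7: r + 6k = 2856.854 → ⌈·⌉ = 2857
j=8: r + 7k = 3303.9165 → ⌈·⌉ = 3304
j=9: r + 8k = 3750.979 → ⌈·⌉ = 3751
j=10: r + 9k = 4198.0415 → ⌈·⌉ = 4199
j=11: r + 10k = 4645.104 → ⌈·⌉ = 4646
j=12: r + 11k = 5092.1665 → ⌈·⌉ = 5093
j=13: r + 12k = 5539.229 → ⌈·⌉ = 5540
j=14: r + 13k = 5986.2915 → ⌈·⌉ = 5987
j=15: r + 14k = 6433.354 → ⌈·⌉ = 6434
j=16: r + 15k = 6880.4165 → ⌈·⌉ = 6881

175, 622, 1069, 1516, 1963, 2410, 2857, 3304, 3751, 4199, 4646, 5093, 5540, 5987, 6434, 6881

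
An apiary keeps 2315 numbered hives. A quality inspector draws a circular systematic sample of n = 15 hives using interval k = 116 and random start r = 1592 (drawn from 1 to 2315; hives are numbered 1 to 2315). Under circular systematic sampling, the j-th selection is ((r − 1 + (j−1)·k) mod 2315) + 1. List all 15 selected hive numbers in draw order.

1592, 1708, 1824, 1940, 2056, 2172, 2288, 89, 205, 321, 437, 553, 669, 785, 901

Selection 1: 1592
Selection 2: 1592 + 116 = 1708
Selection 3: 1708 + 116 = 1824
Selection 4: 1824 + 116 = 1940
Selection 5: 1940 + 116 = 2056
Selection 6: 2056 + 116 = 2172
Selection 7: 2172 + 116 = 2288
Selection 8: 2288 + 116 = 2404 → 2404 − 2315 = 89
Selection 9: 89 + 116 = 205
Selection 10: 205 + 116 = 321
Selection 11: 321 + 116 = 437
Selection 12: 437 + 116 = 553
Selection 13: 553 + 116 = 669
Selection 14: 669 + 116 = 785
Selection 15: 785 + 116 = 901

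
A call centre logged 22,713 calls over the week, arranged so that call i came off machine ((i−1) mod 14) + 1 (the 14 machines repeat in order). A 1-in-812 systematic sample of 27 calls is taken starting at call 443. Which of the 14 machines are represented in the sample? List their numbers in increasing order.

Consecutive selections differ by k = 812, so their machine numbers differ by 812 mod 14 = 0.
gcd(812, 14) = 14, so the sample visits 14/14 = 1 distinct residues mod 14.
Start 443 is machine 9; the machines hit are 9.

9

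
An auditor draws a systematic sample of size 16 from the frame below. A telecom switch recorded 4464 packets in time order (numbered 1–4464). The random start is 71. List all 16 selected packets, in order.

71, 350, 629, 908, 1187, 1466, 1745, 2024, 2303, 2582, 2861, 3140, 3419, 3698, 3977, 4256

k = N/n = 4464/16 = 279
packet 1: 71
packet 2: 71 + 279 = 350
packet 3: 350 + 279 = 629
packet 4: 629 + 279 = 908
packet 5: 908 + 279 = 1187
packet 6: 1187 + 279 = 1466
packet 7: 1466 + 279 = 1745
packet 8: 1745 + 279 = 2024
packet 9: 2024 + 279 = 2303
packet 10: 2303 + 279 = 2582
packet 11: 2582 + 279 = 2861
packet 12: 2861 + 279 = 3140
packet 13: 3140 + 279 = 3419
packet 14: 3419 + 279 = 3698
packet 15: 3698 + 279 = 3977
packet 16: 3977 + 279 = 4256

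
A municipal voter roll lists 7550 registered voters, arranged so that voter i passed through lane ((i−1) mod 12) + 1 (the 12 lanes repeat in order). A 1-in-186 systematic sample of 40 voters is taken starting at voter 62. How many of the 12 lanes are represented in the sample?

Consecutive selections differ by k = 186, so their lane numbers differ by 186 mod 12 = 6.
gcd(186, 12) = 6, so the sample visits 12/6 = 2 distinct residues mod 12.
Start 62 is lane 2; the lanes hit are 2, 8.

2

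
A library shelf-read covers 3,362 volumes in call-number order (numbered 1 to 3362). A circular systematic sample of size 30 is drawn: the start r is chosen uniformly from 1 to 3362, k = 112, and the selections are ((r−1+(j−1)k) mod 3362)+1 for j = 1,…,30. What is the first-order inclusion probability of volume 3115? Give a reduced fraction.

For each position j, as r ranges over 1…3362 the j-th selection hits every volume exactly once, so volume 3115 is selected for exactly 30 of the 3362 starts.
Inclusion probability = 30/3362 = 15/1681.

15/1681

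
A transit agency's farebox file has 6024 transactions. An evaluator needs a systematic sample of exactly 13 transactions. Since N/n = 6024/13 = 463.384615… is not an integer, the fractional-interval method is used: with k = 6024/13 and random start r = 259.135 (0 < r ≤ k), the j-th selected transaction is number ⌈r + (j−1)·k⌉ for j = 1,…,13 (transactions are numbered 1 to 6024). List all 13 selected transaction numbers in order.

j=1: r + 0k = 259.135 → ⌈·⌉ = 260
j=2: r + 1k = 722.519615… → ⌈·⌉ = 723
j=3: r + 2k = 1185.904230… → ⌈·⌉ = 1186
j=4: r + 3k = 1649.288846… → ⌈·⌉ = 1650
j=5: r + 4k = 2112.673461… → ⌈·⌉ = 2113
j=6: r + 5k = 2576.058076… → ⌈·⌉ = 2577
j=7: r + 6k = 3039.442692… → ⌈·⌉ = 3040
j=8: r + 7k = 3502.827307… → ⌈·⌉ = 3503
j=9: r + 8k = 3966.211923… → ⌈·⌉ = 3967
j=10: r + 9k = 4429.596538… → ⌈·⌉ = 4430
j=11: r + 10k = 4892.981153… → ⌈·⌉ = 4893
j=12: r + 11k = 5356.365769… → ⌈·⌉ = 5357
j=13: r + 12k = 5819.750384… → ⌈·⌉ = 5820

260, 723, 1186, 1650, 2113, 2577, 3040, 3503, 3967, 4430, 4893, 5357, 5820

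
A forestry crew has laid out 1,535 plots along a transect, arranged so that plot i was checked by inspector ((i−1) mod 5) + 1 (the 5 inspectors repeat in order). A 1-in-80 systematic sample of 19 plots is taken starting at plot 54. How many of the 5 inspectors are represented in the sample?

Consecutive selections differ by k = 80, so their inspector numbers differ by 80 mod 5 = 0.
gcd(80, 5) = 5, so the sample visits 5/5 = 1 distinct residues mod 5.
Start 54 is inspector 4; the inspectors hit are 4.

1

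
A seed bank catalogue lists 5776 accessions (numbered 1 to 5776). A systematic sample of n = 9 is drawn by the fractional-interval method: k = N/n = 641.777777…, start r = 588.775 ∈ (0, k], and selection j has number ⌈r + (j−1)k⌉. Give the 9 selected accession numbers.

589, 1231, 1873, 2515, 3156, 3798, 4440, 5082, 5723

j=1: r + 0k = 588.775 → ⌈·⌉ = 589
j=2: r + 1k = 1230.552777… → ⌈·⌉ = 1231
j=3: r + 2k = 1872.330555… → ⌈·⌉ = 1873
j=4: r + 3k = 2514.108333… → ⌈·⌉ = 2515
j=5: r + 4k = 3155.886111… → ⌈·⌉ = 3156
j=6: r + 5k = 3797.663888… → ⌈·⌉ = 3798
j=7: r + 6k = 4439.441666… → ⌈·⌉ = 4440
j=8: r + 7k = 5081.219444… → ⌈·⌉ = 5082
j=9: r + 8k = 5722.997222… → ⌈·⌉ = 5723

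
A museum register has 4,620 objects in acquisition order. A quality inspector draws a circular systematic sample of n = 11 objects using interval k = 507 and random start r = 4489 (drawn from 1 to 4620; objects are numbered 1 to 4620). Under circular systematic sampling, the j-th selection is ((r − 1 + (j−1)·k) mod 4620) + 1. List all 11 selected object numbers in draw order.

4489, 376, 883, 1390, 1897, 2404, 2911, 3418, 3925, 4432, 319

Selection 1: 4489
Selection 2: 4489 + 507 = 4996 → 4996 − 4620 = 376
Selection 3: 376 + 507 = 883
Selection 4: 883 + 507 = 1390
Selection 5: 1390 + 507 = 1897
Selection 6: 1897 + 507 = 2404
Selection 7: 2404 + 507 = 2911
Selection 8: 2911 + 507 = 3418
Selection 9: 3418 + 507 = 3925
Selection 10: 3925 + 507 = 4432
Selection 11: 4432 + 507 = 4939 → 4939 − 4620 = 319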